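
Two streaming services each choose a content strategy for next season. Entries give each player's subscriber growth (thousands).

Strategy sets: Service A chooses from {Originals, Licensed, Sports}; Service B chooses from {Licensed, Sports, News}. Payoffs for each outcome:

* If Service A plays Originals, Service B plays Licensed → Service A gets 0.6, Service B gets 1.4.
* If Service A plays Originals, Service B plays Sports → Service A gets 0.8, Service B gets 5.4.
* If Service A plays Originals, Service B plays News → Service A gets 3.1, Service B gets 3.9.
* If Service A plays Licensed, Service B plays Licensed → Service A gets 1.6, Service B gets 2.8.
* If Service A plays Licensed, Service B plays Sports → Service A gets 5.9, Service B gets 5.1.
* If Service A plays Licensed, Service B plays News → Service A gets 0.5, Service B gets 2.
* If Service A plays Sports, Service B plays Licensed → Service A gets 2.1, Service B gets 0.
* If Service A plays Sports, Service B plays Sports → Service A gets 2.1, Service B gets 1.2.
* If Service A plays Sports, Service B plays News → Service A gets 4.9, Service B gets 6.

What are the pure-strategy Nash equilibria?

(Licensed, Sports); (Sports, News)

Service A against Licensed: payoffs 0.6, 1.6, 2.1 → best response Sports.
Service A against Sports: payoffs 0.8, 5.9, 2.1 → best response Licensed.
Service A against News: payoffs 3.1, 0.5, 4.9 → best response Sports.
Service B against Originals: payoffs 1.4, 5.4, 3.9 → best response Sports.
Service B against Licensed: payoffs 2.8, 5.1, 2 → best response Sports.
Service B against Sports: payoffs 0, 1.2, 6 → best response News.
Mutual best responses: (Licensed, Sports); (Sports, News).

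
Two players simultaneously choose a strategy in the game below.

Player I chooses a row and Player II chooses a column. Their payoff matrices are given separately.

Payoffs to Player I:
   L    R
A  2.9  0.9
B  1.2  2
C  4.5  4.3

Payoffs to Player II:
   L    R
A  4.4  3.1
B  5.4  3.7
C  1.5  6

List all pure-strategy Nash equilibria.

(C, R)

For each strategy profile, look for a profitable unilateral deviation.
(A, L): Player I can switch to C (2.9 → 4.5). Not NE.
(A, R): Player I can switch to B (0.9 → 2). Not NE.
(B, L): Player I can switch to A (1.2 → 2.9). Not NE.
(B, R): Player I can switch to C (2 → 4.3). Not NE.
(C, L): Player II can switch to R (1.5 → 6). Not NE.
(C, R): Player I gets 4.3, best alternative 2; Player II gets 6, best alternative 1.5. No profitable deviation — NE.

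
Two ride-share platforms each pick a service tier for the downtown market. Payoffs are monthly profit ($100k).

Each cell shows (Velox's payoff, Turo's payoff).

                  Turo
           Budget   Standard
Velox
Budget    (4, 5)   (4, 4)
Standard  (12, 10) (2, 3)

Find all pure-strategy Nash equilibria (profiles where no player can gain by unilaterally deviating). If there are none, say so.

(Budget, Budget): Velox can switch to Standard (4 → 12). Not NE.
(Budget, Standard): Turo can switch to Budget (4 → 5). Not NE.
(Standard, Budget): Velox gets 12, best alternative 4; Turo gets 10, best alternative 3. No profitable deviation — NE.
(Standard, Standard): Velox can switch to Budget (2 → 4). Not NE.

Pure NE: (Standard, Budget)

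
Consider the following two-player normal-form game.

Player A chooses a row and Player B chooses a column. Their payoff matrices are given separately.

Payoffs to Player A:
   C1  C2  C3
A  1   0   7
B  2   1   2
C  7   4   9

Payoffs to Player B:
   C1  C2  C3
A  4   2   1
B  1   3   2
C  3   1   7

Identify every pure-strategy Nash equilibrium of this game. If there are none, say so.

For each player, find the best response to each opponent profile; mutual best responses are the pure NE.
Player A against C1: payoffs 1, 2, 7 → best response C.
Player A against C2: payoffs 0, 1, 4 → best response C.
Player A against C3: payoffs 7, 2, 9 → best response C.
Player B against A: payoffs 4, 2, 1 → best response C1.
Player B against B: payoffs 1, 3, 2 → best response C2.
Player B against C: payoffs 3, 1, 7 → best response C3.
Mutual best responses: (C, C3).

(C, C3)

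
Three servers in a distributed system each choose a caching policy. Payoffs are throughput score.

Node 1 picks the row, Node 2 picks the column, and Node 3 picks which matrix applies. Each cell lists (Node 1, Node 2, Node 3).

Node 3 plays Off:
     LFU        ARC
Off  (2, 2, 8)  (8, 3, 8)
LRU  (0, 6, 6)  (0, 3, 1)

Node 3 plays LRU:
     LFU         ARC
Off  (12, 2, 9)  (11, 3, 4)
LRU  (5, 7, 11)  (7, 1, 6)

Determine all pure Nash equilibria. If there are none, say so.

(Off, ARC, Off)

Check each profile: it is a Nash equilibrium iff no player can strictly gain by switching unilaterally.
(Off, LFU, Off): Node 2 can switch to ARC (2 → 3). Not NE.
(Off, LFU, LRU): Node 2 can switch to ARC (2 → 3). Not NE.
(Off, ARC, Off): Node 1 gets 8, best alternative 0; Node 2 gets 3, best alternative 2; Node 3 gets 8, best alternative 4. No profitable deviation — NE.
(Off, ARC, LRU): Node 3 can switch to Off (4 → 8). Not NE.
(LRU, LFU, Off): Node 1 can switch to Off (0 → 2). Not NE.
(LRU, LFU, LRU): Node 1 can switch to Off (5 → 12). Not NE.
(LRU, ARC, Off): Node 1 can switch to Off (0 → 8). Not NE.
(The remaining 1 profile has a profitable deviation by the same check.)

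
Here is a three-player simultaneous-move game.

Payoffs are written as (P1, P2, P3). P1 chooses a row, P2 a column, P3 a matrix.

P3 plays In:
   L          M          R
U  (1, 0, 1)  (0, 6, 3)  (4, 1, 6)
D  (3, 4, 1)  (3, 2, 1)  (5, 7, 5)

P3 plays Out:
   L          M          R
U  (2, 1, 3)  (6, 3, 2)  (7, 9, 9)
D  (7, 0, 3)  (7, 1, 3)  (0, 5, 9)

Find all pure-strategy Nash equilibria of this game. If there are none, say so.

P1 against (L, In): payoffs 1, 3 → best response D.
P1 against (L, Out): payoffs 2, 7 → best response D.
P1 against (M, In): payoffs 0, 3 → best response D.
P1 against (M, Out): payoffs 6, 7 → best response D.
P1 against (R, In): payoffs 4, 5 → best response D.
P1 against (R, Out): payoffs 7, 0 → best response U.
P2 against (U, In): payoffs 0, 6, 1 → best response M.
P2 against (U, Out): payoffs 1, 3, 9 → best response R.
P2 against (D, In): payoffs 4, 2, 7 → best response R.
P2 against (D, Out): payoffs 0, 1, 5 → best response R.
P3 against (U, L): payoffs 1, 3 → best response Out.
P3 against (U, M): payoffs 3, 2 → best response In.
P3 against (U, R): payoffs 6, 9 → best response Out.
P3 against (D, L): payoffs 1, 3 → best response Out.
P3 against (D, M): payoffs 1, 3 → best response Out.
P3 against (D, R): payoffs 5, 9 → best response Out.
Mutual best responses: (U, R, Out).

The unique pure-strategy Nash equilibrium is (U, R, Out).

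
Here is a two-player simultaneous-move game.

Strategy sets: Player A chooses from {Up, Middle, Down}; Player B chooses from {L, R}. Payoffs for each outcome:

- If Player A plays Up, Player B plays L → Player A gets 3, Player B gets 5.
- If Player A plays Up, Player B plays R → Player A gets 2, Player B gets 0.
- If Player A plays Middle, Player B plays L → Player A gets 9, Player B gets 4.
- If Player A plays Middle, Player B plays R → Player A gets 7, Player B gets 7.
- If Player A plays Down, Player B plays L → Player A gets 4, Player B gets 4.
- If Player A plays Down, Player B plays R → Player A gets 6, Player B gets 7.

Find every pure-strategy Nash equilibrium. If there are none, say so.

(Middle, R)

(Up, L): Player A can switch to Middle (3 → 9). Not NE.
(Up, R): Player A can switch to Middle (2 → 7). Not NE.
(Middle, L): Player B can switch to R (4 → 7). Not NE.
(Middle, R): Player A gets 7, best alternative 6; Player B gets 7, best alternative 4. No profitable deviation — NE.
(Down, L): Player A can switch to Middle (4 → 9). Not NE.
(Down, R): Player A can switch to Middle (6 → 7). Not NE.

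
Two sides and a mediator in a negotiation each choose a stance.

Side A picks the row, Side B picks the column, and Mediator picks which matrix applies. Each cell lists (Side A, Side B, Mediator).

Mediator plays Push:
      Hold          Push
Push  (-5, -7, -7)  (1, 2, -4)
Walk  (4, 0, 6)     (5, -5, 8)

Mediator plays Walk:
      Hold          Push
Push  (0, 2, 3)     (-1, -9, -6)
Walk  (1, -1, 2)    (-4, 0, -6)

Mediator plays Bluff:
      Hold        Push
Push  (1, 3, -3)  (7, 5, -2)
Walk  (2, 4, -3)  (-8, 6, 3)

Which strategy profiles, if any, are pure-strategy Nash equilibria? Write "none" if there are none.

Side A against (Hold, Push): payoffs -5, 4 → best response Walk.
Side A against (Hold, Walk): payoffs 0, 1 → best response Walk.
Side A against (Hold, Bluff): payoffs 1, 2 → best response Walk.
Side A against (Push, Push): payoffs 1, 5 → best response Walk.
Side A against (Push, Walk): payoffs -1, -4 → best response Push.
Side A against (Push, Bluff): payoffs 7, -8 → best response Push.
Side B against (Push, Push): payoffs -7, 2 → best response Push.
Side B against (Push, Walk): payoffs 2, -9 → best response Hold.
Side B against (Push, Bluff): payoffs 3, 5 → best response Push.
Side B against (Walk, Push): payoffs 0, -5 → best response Hold.
Side B against (Walk, Walk): payoffs -1, 0 → best response Push.
Side B against (Walk, Bluff): payoffs 4, 6 → best response Push.
Mediator against (Push, Hold): payoffs -7, 3, -3 → best response Walk.
Mediator against (Push, Push): payoffs -4, -6, -2 → best response Bluff.
Mediator against (Walk, Hold): payoffs 6, 2, -3 → best response Push.
Mediator against (Walk, Push): payoffs 8, -6, 3 → best response Push.
Mutual best responses: (Push, Push, Bluff); (Walk, Hold, Push).

(Push, Push, Bluff) and (Walk, Hold, Push)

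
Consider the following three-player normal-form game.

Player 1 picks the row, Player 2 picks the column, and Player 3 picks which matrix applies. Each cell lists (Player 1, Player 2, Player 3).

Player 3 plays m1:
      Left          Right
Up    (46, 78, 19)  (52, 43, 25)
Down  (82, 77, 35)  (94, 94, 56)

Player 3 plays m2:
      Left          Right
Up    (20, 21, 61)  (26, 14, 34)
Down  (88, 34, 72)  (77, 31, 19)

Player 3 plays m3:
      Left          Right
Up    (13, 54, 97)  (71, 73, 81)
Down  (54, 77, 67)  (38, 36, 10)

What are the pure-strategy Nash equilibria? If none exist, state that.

(Up, Left, m1): Player 1 can switch to Down (46 → 82). Not NE.
(Up, Left, m2): Player 1 can switch to Down (20 → 88). Not NE.
(Up, Left, m3): Player 1 can switch to Down (13 → 54). Not NE.
(Up, Right, m1): Player 1 can switch to Down (52 → 94). Not NE.
(Up, Right, m2): Player 1 can switch to Down (26 → 77). Not NE.
(Up, Right, m3): Player 1 gets 71, best alternative 38; Player 2 gets 73, best alternative 54; Player 3 gets 81, best alternative 34. No profitable deviation — NE.
(Down, Left, m1): Player 2 can switch to Right (77 → 94). Not NE.
(Down, Left, m2): Player 1 gets 88, best alternative 20; Player 2 gets 34, best alternative 31; Player 3 gets 72, best alternative 67. No profitable deviation — NE.
(Down, Left, m3): Player 3 can switch to m2 (67 → 72). Not NE.
(Down, Right, m1): Player 1 gets 94, best alternative 52; Player 2 gets 94, best alternative 77; Player 3 gets 56, best alternative 19. No profitable deviation — NE.
(Down, Right, m2): Player 2 can switch to Left (31 → 34). Not NE.
(The remaining 1 profile has a profitable deviation by the same check.)

Pure-strategy Nash equilibria: (Up, Right, m3) and (Down, Left, m2) and (Down, Right, m1)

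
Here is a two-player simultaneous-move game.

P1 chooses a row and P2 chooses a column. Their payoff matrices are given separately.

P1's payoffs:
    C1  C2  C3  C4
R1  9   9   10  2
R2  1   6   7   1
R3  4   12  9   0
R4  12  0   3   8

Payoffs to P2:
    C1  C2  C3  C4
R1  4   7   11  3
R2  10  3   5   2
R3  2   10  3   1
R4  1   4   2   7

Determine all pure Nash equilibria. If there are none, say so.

(R1, C1): P1 can switch to R4 (9 → 12). Not NE.
(R1, C2): P1 can switch to R3 (9 → 12). Not NE.
(R1, C3): P1 gets 10, best alternative 9; P2 gets 11, best alternative 7. No profitable deviation — NE.
(R1, C4): P1 can switch to R4 (2 → 8). Not NE.
(R2, C1): P1 can switch to R1 (1 → 9). Not NE.
(R2, C2): P1 can switch to R1 (6 → 9). Not NE.
(R2, C3): P1 can switch to R1 (7 → 10). Not NE.
(R2, C4): P1 can switch to R1 (1 → 2). Not NE.
(R3, C1): P1 can switch to R1 (4 → 9). Not NE.
(R3, C2): P1 gets 12, best alternative 9; P2 gets 10, best alternative 3. No profitable deviation — NE.
(R3, C3): P1 can switch to R1 (9 → 10). Not NE.
(R3, C4): P1 can switch to R1 (0 → 2). Not NE.
(R4, C4): P1 gets 8, best alternative 2; P2 gets 7, best alternative 4. No profitable deviation — NE.
(The remaining 3 profiles each have a profitable deviation by the same check.)

Pure-strategy Nash equilibria: (R1, C3) and (R3, C2) and (R4, C4)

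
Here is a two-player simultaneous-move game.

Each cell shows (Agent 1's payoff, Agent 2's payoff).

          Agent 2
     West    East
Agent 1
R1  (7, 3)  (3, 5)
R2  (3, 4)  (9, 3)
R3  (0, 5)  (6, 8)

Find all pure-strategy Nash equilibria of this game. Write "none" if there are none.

(R1, West): Agent 2 can switch to East (3 → 5). Not NE.
(R1, East): Agent 1 can switch to R2 (3 → 9). Not NE.
(R2, West): Agent 1 can switch to R1 (3 → 7). Not NE.
(R2, East): Agent 2 can switch to West (3 → 4). Not NE.
(R3, West): Agent 1 can switch to R1 (0 → 7). Not NE.
(R3, East): Agent 1 can switch to R2 (6 → 9). Not NE.

none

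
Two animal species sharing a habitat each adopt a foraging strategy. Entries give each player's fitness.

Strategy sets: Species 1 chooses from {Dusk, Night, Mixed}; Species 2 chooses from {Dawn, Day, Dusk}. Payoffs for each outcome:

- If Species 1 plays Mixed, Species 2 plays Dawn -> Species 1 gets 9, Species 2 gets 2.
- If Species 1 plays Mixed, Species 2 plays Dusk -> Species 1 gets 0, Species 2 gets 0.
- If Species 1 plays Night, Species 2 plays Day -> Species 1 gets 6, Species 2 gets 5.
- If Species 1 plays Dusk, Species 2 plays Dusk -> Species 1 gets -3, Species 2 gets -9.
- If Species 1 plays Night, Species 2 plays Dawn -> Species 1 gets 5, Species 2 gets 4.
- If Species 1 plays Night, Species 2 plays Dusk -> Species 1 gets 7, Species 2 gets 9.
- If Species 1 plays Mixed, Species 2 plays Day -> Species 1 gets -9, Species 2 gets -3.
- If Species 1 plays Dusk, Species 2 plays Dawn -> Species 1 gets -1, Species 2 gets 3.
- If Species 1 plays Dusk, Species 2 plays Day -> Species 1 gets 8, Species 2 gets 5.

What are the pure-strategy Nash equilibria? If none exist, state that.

Species 1 against Dawn: payoffs -1, 5, 9 → best response Mixed.
Species 1 against Day: payoffs 8, 6, -9 → best response Dusk.
Species 1 against Dusk: payoffs -3, 7, 0 → best response Night.
Species 2 against Dusk: payoffs 3, 5, -9 → best response Day.
Species 2 against Night: payoffs 4, 5, 9 → best response Dusk.
Species 2 against Mixed: payoffs 2, -3, 0 → best response Dawn.
Mutual best responses: (Dusk, Day); (Night, Dusk); (Mixed, Dawn).

The pure Nash equilibria are (Dusk, Day) and (Night, Dusk) and (Mixed, Dawn).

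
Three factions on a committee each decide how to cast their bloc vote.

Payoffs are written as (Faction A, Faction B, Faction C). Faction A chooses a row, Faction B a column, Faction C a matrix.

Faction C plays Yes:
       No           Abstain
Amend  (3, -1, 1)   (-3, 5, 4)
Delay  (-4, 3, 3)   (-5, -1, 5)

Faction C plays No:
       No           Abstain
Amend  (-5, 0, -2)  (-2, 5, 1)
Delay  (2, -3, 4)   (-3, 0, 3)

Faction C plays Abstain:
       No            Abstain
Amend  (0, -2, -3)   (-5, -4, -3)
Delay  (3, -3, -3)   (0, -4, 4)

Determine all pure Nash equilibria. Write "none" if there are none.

Pure NE: (Amend, Abstain, Yes)

Faction A against (No, Yes): payoffs 3, -4 → best response Amend.
Faction A against (No, No): payoffs -5, 2 → best response Delay.
Faction A against (No, Abstain): payoffs 0, 3 → best response Delay.
Faction A against (Abstain, Yes): payoffs -3, -5 → best response Amend.
Faction A against (Abstain, No): payoffs -2, -3 → best response Amend.
Faction A against (Abstain, Abstain): payoffs -5, 0 → best response Delay.
Faction B against (Amend, Yes): payoffs -1, 5 → best response Abstain.
Faction B against (Amend, No): payoffs 0, 5 → best response Abstain.
Faction B against (Amend, Abstain): payoffs -2, -4 → best response No.
Faction B against (Delay, Yes): payoffs 3, -1 → best response No.
Faction B against (Delay, No): payoffs -3, 0 → best response Abstain.
Faction B against (Delay, Abstain): payoffs -3, -4 → best response No.
Faction C against (Amend, No): payoffs 1, -2, -3 → best response Yes.
Faction C against (Amend, Abstain): payoffs 4, 1, -3 → best response Yes.
Faction C against (Delay, No): payoffs 3, 4, -3 → best response No.
Faction C against (Delay, Abstain): payoffs 5, 3, 4 → best response Yes.
Mutual best responses: (Amend, Abstain, Yes).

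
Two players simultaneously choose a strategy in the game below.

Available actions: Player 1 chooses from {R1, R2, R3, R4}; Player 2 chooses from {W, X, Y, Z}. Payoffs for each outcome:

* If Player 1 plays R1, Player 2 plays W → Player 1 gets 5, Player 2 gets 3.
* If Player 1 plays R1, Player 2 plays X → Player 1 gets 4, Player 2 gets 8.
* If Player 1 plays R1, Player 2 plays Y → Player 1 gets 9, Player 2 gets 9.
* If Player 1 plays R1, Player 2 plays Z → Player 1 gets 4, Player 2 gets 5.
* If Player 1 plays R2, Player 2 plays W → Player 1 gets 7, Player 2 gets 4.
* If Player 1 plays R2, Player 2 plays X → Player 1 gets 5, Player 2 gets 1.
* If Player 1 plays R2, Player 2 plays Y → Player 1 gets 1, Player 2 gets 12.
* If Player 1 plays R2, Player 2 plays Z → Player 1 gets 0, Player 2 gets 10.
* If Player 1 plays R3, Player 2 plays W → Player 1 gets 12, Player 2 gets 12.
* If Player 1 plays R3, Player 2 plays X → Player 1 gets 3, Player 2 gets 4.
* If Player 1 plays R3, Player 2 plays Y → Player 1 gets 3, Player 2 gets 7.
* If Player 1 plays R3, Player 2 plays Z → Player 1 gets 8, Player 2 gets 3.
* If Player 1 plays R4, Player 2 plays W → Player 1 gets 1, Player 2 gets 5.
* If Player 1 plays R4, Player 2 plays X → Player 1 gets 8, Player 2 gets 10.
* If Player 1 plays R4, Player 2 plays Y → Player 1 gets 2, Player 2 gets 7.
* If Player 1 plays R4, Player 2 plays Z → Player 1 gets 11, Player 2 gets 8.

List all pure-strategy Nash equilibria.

(R1, Y) and (R3, W) and (R4, X)

Check each profile: it is a Nash equilibrium iff no player can strictly gain by switching unilaterally.
(R1, W): Player 1 can switch to R2 (5 → 7). Not NE.
(R1, X): Player 1 can switch to R2 (4 → 5). Not NE.
(R1, Y): Player 1 gets 9, best alternative 3; Player 2 gets 9, best alternative 8. No profitable deviation — NE.
(R1, Z): Player 1 can switch to R3 (4 → 8). Not NE.
(R2, W): Player 1 can switch to R3 (7 → 12). Not NE.
(R2, X): Player 1 can switch to R4 (5 → 8). Not NE.
(R2, Y): Player 1 can switch to R1 (1 → 9). Not NE.
(R2, Z): Player 1 can switch to R1 (0 → 4). Not NE.
(R3, W): Player 1 gets 12, best alternative 7; Player 2 gets 12, best alternative 7. No profitable deviation — NE.
(R3, X): Player 1 can switch to R1 (3 → 4). Not NE.
(R3, Y): Player 1 can switch to R1 (3 → 9). Not NE.
(R3, Z): Player 1 can switch to R4 (8 → 11). Not NE.
(R4, X): Player 1 gets 8, best alternative 5; Player 2 gets 10, best alternative 8. No profitable deviation — NE.
(The remaining 3 profiles each have a profitable deviation by the same check.)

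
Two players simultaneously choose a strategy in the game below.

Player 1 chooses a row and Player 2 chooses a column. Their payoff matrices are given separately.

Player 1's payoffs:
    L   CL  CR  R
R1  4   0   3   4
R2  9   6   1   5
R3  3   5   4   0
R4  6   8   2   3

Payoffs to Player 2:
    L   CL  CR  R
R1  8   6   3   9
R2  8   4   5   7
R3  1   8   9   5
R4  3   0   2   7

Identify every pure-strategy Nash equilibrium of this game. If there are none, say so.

(R2, L), (R3, CR)

Player 1 against L: payoffs 4, 9, 3, 6 → best response R2.
Player 1 against CL: payoffs 0, 6, 5, 8 → best response R4.
Player 1 against CR: payoffs 3, 1, 4, 2 → best response R3.
Player 1 against R: payoffs 4, 5, 0, 3 → best response R2.
Player 2 against R1: payoffs 8, 6, 3, 9 → best response R.
Player 2 against R2: payoffs 8, 4, 5, 7 → best response L.
Player 2 against R3: payoffs 1, 8, 9, 5 → best response CR.
Player 2 against R4: payoffs 3, 0, 2, 7 → best response R.
Mutual best responses: (R2, L); (R3, CR).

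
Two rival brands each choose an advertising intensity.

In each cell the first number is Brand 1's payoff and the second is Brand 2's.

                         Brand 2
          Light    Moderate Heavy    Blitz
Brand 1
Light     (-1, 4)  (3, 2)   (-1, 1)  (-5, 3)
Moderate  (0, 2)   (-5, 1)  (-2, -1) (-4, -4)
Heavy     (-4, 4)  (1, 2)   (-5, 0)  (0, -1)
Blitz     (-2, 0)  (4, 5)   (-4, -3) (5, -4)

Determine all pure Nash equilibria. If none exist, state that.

(Moderate, Light) and (Blitz, Moderate)

For each strategy profile, look for a profitable unilateral deviation.
(Light, Light): Brand 1 can switch to Moderate (-1 → 0). Not NE.
(Light, Moderate): Brand 1 can switch to Blitz (3 → 4). Not NE.
(Light, Heavy): Brand 2 can switch to Light (1 → 4). Not NE.
(Light, Blitz): Brand 1 can switch to Moderate (-5 → -4). Not NE.
(Moderate, Light): Brand 1 gets 0, best alternative -1; Brand 2 gets 2, best alternative 1. No profitable deviation — NE.
(Moderate, Moderate): Brand 1 can switch to Light (-5 → 3). Not NE.
(Moderate, Heavy): Brand 1 can switch to Light (-2 → -1). Not NE.
(Blitz, Moderate): Brand 1 gets 4, best alternative 3; Brand 2 gets 5, best alternative 0. No profitable deviation — NE.
(The remaining 8 profiles each have a profitable deviation by the same check.)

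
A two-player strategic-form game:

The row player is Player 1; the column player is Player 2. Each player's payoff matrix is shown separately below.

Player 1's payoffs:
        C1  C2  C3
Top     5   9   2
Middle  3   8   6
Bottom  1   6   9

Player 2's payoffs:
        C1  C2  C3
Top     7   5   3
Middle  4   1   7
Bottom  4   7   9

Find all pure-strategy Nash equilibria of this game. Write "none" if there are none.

Player 1 against C1: payoffs 5, 3, 1 → best response Top.
Player 1 against C2: payoffs 9, 8, 6 → best response Top.
Player 1 against C3: payoffs 2, 6, 9 → best response Bottom.
Player 2 against Top: payoffs 7, 5, 3 → best response C1.
Player 2 against Middle: payoffs 4, 1, 7 → best response C3.
Player 2 against Bottom: payoffs 4, 7, 9 → best response C3.
Mutual best responses: (Top, C1); (Bottom, C3).

The pure Nash equilibria are (Top, C1); (Bottom, C3).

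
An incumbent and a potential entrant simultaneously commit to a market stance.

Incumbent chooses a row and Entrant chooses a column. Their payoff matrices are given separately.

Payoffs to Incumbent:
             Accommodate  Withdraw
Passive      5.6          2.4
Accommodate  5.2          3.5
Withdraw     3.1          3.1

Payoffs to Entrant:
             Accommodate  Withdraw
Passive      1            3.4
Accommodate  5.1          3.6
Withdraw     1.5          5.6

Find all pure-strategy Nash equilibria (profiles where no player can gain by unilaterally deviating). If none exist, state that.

none

Incumbent against Accommodate: payoffs 5.6, 5.2, 3.1 → best response Passive.
Incumbent against Withdraw: payoffs 2.4, 3.5, 3.1 → best response Accommodate.
Entrant against Passive: payoffs 1, 3.4 → best response Withdraw.
Entrant against Accommodate: payoffs 5.1, 3.6 → best response Accommodate.
Entrant against Withdraw: payoffs 1.5, 5.6 → best response Withdraw.
No profile is a mutual best response for all players.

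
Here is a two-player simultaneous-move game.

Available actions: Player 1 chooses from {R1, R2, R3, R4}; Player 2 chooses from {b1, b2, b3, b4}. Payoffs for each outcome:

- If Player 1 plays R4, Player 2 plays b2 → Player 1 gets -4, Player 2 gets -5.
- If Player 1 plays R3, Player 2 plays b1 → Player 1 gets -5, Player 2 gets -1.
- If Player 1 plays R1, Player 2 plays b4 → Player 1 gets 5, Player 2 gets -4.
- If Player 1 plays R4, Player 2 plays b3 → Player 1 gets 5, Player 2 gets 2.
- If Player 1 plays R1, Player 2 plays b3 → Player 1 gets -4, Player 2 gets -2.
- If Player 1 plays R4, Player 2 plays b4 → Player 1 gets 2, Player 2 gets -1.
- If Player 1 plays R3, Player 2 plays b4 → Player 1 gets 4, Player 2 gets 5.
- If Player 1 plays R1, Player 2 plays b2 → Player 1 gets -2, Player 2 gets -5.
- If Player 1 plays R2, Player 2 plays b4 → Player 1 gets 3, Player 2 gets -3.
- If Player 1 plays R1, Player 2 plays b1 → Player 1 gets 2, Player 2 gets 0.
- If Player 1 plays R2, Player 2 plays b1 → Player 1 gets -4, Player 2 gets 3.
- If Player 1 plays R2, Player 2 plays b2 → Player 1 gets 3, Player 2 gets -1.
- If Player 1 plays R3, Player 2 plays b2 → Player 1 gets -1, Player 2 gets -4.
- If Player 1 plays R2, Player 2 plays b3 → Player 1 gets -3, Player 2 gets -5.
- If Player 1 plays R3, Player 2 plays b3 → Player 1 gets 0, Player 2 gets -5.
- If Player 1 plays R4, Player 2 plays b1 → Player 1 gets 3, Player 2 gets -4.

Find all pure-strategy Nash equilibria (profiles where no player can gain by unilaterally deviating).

For each player, find the best response to each opponent profile; mutual best responses are the pure NE.
Player 1 against b1: payoffs 2, -4, -5, 3 → best response R4.
Player 1 against b2: payoffs -2, 3, -1, -4 → best response R2.
Player 1 against b3: payoffs -4, -3, 0, 5 → best response R4.
Player 1 against b4: payoffs 5, 3, 4, 2 → best response R1.
Player 2 against R1: payoffs 0, -5, -2, -4 → best response b1.
Player 2 against R2: payoffs 3, -1, -5, -3 → best response b1.
Player 2 against R3: payoffs -1, -4, -5, 5 → best response b4.
Player 2 against R4: payoffs -4, -5, 2, -1 → best response b3.
Mutual best responses: (R4, b3).

The unique pure-strategy Nash equilibrium is (R4, b3).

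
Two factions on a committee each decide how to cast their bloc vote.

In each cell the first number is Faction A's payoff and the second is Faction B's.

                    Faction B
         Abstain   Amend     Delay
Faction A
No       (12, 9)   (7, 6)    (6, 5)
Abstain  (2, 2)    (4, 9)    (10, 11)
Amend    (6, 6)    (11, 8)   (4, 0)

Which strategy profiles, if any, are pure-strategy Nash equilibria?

Mark each player's best response to every combination of opponents' strategies; a profile where every player is best-responding is a pure Nash equilibrium.
Faction A against Abstain: payoffs 12, 2, 6 → best response No.
Faction A against Amend: payoffs 7, 4, 11 → best response Amend.
Faction A against Delay: payoffs 6, 10, 4 → best response Abstain.
Faction B against No: payoffs 9, 6, 5 → best response Abstain.
Faction B against Abstain: payoffs 2, 9, 11 → best response Delay.
Faction B against Amend: payoffs 6, 8, 0 → best response Amend.
Mutual best responses: (No, Abstain); (Abstain, Delay); (Amend, Amend).

The pure Nash equilibria are (No, Abstain) and (Abstain, Delay) and (Amend, Amend).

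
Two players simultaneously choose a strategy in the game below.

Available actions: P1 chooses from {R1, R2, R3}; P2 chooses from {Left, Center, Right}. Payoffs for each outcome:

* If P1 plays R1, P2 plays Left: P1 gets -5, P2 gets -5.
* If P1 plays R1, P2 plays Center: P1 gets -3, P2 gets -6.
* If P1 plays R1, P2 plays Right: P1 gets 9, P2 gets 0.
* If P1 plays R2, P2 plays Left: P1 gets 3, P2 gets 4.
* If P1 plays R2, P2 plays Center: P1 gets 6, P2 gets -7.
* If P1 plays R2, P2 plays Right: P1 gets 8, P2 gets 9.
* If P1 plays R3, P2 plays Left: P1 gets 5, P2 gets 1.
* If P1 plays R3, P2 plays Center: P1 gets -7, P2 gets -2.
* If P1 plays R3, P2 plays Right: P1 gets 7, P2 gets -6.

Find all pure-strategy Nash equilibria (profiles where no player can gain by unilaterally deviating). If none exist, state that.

For each strategy profile, look for a profitable unilateral deviation.
(R1, Left): P1 can switch to R2 (-5 → 3). Not NE.
(R1, Center): P1 can switch to R2 (-3 → 6). Not NE.
(R1, Right): P1 gets 9, best alternative 8; P2 gets 0, best alternative -5. No profitable deviation — NE.
(R2, Left): P1 can switch to R3 (3 → 5). Not NE.
(R2, Center): P2 can switch to Left (-7 → 4). Not NE.
(R2, Right): P1 can switch to R1 (8 → 9). Not NE.
(R3, Left): P1 gets 5, best alternative 3; P2 gets 1, best alternative -2. No profitable deviation — NE.
(R3, Center): P1 can switch to R1 (-7 → -3). Not NE.
(R3, Right): P1 can switch to R1 (7 → 9). Not NE.

The pure Nash equilibria are (R1, Right); (R3, Left).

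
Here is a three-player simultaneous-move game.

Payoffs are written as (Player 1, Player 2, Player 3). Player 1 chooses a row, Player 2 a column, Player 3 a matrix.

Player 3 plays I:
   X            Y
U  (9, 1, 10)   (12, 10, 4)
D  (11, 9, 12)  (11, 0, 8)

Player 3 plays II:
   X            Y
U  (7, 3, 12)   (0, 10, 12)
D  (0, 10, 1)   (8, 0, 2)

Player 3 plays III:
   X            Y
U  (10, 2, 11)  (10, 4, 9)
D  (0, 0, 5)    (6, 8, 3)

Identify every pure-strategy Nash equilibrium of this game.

Pure NE: (D, X, I)

Mark each player's best response to every combination of opponents' strategies; a profile where every player is best-responding is a pure Nash equilibrium.
Player 1 against (X, I): payoffs 9, 11 → best response D.
Player 1 against (X, II): payoffs 7, 0 → best response U.
Player 1 against (X, III): payoffs 10, 0 → best response U.
Player 1 against (Y, I): payoffs 12, 11 → best response U.
Player 1 against (Y, II): payoffs 0, 8 → best response D.
Player 1 against (Y, III): payoffs 10, 6 → best response U.
Player 2 against (U, I): payoffs 1, 10 → best response Y.
Player 2 against (U, II): payoffs 3, 10 → best response Y.
Player 2 against (U, III): payoffs 2, 4 → best response Y.
Player 2 against (D, I): payoffs 9, 0 → best response X.
Player 2 against (D, II): payoffs 10, 0 → best response X.
Player 2 against (D, III): payoffs 0, 8 → best response Y.
Player 3 against (U, X): payoffs 10, 12, 11 → best response II.
Player 3 against (U, Y): payoffs 4, 12, 9 → best response II.
Player 3 against (D, X): payoffs 12, 1, 5 → best response I.
Player 3 against (D, Y): payoffs 8, 2, 3 → best response I.
Mutual best responses: (D, X, I).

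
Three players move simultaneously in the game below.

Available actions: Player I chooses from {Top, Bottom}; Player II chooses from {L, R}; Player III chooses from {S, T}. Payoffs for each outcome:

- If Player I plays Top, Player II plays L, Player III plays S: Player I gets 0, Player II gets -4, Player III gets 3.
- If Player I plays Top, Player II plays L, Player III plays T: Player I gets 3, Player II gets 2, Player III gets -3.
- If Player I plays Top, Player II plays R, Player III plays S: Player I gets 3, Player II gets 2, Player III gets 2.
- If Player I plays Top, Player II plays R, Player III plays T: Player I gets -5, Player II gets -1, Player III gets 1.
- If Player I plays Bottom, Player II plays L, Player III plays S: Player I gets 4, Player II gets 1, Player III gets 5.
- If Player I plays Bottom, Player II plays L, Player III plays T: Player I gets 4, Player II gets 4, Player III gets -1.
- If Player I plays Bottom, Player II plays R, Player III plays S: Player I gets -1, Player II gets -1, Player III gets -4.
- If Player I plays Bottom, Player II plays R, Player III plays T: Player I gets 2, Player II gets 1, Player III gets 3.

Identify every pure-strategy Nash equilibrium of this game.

The pure Nash equilibria are (Top, R, S); (Bottom, L, S).

Player I against (L, S): payoffs 0, 4 → best response Bottom.
Player I against (L, T): payoffs 3, 4 → best response Bottom.
Player I against (R, S): payoffs 3, -1 → best response Top.
Player I against (R, T): payoffs -5, 2 → best response Bottom.
Player II against (Top, S): payoffs -4, 2 → best response R.
Player II against (Top, T): payoffs 2, -1 → best response L.
Player II against (Bottom, S): payoffs 1, -1 → best response L.
Player II against (Bottom, T): payoffs 4, 1 → best response L.
Player III against (Top, L): payoffs 3, -3 → best response S.
Player III against (Top, R): payoffs 2, 1 → best response S.
Player III against (Bottom, L): payoffs 5, -1 → best response S.
Player III against (Bottom, R): payoffs -4, 3 → best response T.
Mutual best responses: (Top, R, S); (Bottom, L, S).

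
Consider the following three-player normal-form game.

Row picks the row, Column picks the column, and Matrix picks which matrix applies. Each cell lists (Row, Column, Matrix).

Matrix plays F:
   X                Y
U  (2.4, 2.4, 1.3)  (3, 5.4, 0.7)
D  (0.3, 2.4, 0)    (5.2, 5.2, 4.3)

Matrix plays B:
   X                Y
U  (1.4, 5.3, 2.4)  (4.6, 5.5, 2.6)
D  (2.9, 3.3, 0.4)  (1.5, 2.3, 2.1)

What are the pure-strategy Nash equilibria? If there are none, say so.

For each strategy profile, look for a profitable unilateral deviation.
(U, X, F): Column can switch to Y (2.4 → 5.4). Not NE.
(U, X, B): Row can switch to D (1.4 → 2.9). Not NE.
(U, Y, F): Row can switch to D (3 → 5.2). Not NE.
(U, Y, B): Row gets 4.6, best alternative 1.5; Column gets 5.5, best alternative 5.3; Matrix gets 2.6, best alternative 0.7. No profitable deviation — NE.
(D, X, F): Row can switch to U (0.3 → 2.4). Not NE.
(D, X, B): Row gets 2.9, best alternative 1.4; Column gets 3.3, best alternative 2.3; Matrix gets 0.4, best alternative 0. No profitable deviation — NE.
(D, Y, F): Row gets 5.2, best alternative 3; Column gets 5.2, best alternative 2.4; Matrix gets 4.3, best alternative 2.1. No profitable deviation — NE.
(D, Y, B): Row can switch to U (1.5 → 4.6). Not NE.

(U, Y, B); (D, X, B); (D, Y, F)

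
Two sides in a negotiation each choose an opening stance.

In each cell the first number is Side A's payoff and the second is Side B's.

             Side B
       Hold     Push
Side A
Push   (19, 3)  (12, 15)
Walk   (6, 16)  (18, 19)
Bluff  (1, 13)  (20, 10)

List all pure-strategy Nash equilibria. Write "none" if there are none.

Side A against Hold: payoffs 19, 6, 1 → best response Push.
Side A against Push: payoffs 12, 18, 20 → best response Bluff.
Side B against Push: payoffs 3, 15 → best response Push.
Side B against Walk: payoffs 16, 19 → best response Push.
Side B against Bluff: payoffs 13, 10 → best response Hold.
No profile is a mutual best response for all players.

none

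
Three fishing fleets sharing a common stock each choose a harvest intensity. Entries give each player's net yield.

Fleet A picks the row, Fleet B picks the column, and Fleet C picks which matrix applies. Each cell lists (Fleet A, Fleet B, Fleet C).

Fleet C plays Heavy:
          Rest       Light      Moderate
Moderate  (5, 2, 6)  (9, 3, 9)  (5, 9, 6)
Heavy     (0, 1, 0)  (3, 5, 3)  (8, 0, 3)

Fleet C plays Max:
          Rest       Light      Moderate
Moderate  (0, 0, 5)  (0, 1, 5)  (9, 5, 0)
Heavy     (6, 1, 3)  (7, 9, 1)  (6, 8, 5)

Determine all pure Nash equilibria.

Fleet A against (Rest, Heavy): payoffs 5, 0 → best response Moderate.
Fleet A against (Rest, Max): payoffs 0, 6 → best response Heavy.
Fleet A against (Light, Heavy): payoffs 9, 3 → best response Moderate.
Fleet A against (Light, Max): payoffs 0, 7 → best response Heavy.
Fleet A against (Moderate, Heavy): payoffs 5, 8 → best response Heavy.
Fleet A against (Moderate, Max): payoffs 9, 6 → best response Moderate.
Fleet B against (Moderate, Heavy): payoffs 2, 3, 9 → best response Moderate.
Fleet B against (Moderate, Max): payoffs 0, 1, 5 → best response Moderate.
Fleet B against (Heavy, Heavy): payoffs 1, 5, 0 → best response Light.
Fleet B against (Heavy, Max): payoffs 1, 9, 8 → best response Light.
Fleet C against (Moderate, Rest): payoffs 6, 5 → best response Heavy.
Fleet C against (Moderate, Light): payoffs 9, 5 → best response Heavy.
Fleet C against (Moderate, Moderate): payoffs 6, 0 → best response Heavy.
Fleet C against (Heavy, Rest): payoffs 0, 3 → best response Max.
Fleet C against (Heavy, Light): payoffs 3, 1 → best response Heavy.
Fleet C against (Heavy, Moderate): payoffs 3, 5 → best response Max.
No profile is a mutual best response for all players.

none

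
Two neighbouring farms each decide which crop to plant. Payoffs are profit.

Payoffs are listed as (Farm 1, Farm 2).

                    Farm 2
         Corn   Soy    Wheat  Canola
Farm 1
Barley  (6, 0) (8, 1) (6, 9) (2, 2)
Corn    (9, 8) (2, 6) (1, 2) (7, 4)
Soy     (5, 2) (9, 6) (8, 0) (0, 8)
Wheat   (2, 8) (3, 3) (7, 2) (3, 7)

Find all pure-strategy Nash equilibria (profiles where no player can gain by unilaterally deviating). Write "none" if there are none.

For each strategy profile, look for a profitable unilateral deviation.
(Barley, Corn): Farm 1 can switch to Corn (6 → 9). Not NE.
(Barley, Soy): Farm 1 can switch to Soy (8 → 9). Not NE.
(Barley, Wheat): Farm 1 can switch to Soy (6 → 8). Not NE.
(Barley, Canola): Farm 1 can switch to Corn (2 → 7). Not NE.
(Corn, Corn): Farm 1 gets 9, best alternative 6; Farm 2 gets 8, best alternative 6. No profitable deviation — NE.
(Corn, Soy): Farm 1 can switch to Barley (2 → 8). Not NE.
(Corn, Wheat): Farm 1 can switch to Barley (1 → 6). Not NE.
(Corn, Canola): Farm 2 can switch to Corn (4 → 8). Not NE.
(Soy, Corn): Farm 1 can switch to Barley (5 → 6). Not NE.
(Soy, Soy): Farm 2 can switch to Canola (6 → 8). Not NE.
(Soy, Wheat): Farm 2 can switch to Corn (0 → 2). Not NE.
(Soy, Canola): Farm 1 can switch to Barley (0 → 2). Not NE.
(Wheat, Corn): Farm 1 can switch to Barley (2 → 6). Not NE.
(The remaining 3 profiles each have a profitable deviation by the same check.)

(Corn, Corn)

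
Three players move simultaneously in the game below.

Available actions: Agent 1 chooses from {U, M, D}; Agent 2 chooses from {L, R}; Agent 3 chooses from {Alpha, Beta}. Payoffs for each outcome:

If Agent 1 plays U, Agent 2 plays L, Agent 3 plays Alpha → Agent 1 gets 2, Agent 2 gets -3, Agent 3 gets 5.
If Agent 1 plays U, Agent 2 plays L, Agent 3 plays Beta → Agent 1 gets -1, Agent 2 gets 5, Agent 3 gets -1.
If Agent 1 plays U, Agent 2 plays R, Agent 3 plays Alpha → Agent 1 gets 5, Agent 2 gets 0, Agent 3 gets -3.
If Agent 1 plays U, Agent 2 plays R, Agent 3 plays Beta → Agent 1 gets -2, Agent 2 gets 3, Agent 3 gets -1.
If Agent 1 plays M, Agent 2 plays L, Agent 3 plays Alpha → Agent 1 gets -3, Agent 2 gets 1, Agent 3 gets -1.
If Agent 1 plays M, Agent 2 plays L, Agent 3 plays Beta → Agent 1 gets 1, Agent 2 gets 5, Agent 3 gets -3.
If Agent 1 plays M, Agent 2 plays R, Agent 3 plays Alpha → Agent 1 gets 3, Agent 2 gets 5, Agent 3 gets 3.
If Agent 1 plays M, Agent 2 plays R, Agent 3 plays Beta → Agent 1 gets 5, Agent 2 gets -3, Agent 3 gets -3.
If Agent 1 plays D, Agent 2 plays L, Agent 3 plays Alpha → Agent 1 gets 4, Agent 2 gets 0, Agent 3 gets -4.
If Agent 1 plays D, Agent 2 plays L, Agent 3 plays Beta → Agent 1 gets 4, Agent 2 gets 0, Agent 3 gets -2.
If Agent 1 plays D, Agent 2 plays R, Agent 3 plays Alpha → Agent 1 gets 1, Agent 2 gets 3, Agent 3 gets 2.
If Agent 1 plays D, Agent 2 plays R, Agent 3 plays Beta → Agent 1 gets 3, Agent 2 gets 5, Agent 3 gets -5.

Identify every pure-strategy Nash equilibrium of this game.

No pure-strategy Nash equilibrium.

Check each profile: it is a Nash equilibrium iff no player can strictly gain by switching unilaterally.
(U, L, Alpha): Agent 1 can switch to D (2 → 4). Not NE.
(U, L, Beta): Agent 1 can switch to M (-1 → 1). Not NE.
(U, R, Alpha): Agent 3 can switch to Beta (-3 → -1). Not NE.
(U, R, Beta): Agent 1 can switch to M (-2 → 5). Not NE.
(M, L, Alpha): Agent 1 can switch to U (-3 → 2). Not NE.
(M, L, Beta): Agent 1 can switch to D (1 → 4). Not NE.
(The remaining 6 profiles each have a profitable deviation by the same check.)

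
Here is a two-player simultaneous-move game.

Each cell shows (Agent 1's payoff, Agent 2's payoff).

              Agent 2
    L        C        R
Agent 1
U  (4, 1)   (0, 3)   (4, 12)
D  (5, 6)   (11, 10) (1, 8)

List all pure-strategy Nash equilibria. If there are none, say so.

Pure-strategy Nash equilibria: (U, R) and (D, C)

(U, L): Agent 1 can switch to D (4 → 5). Not NE.
(U, C): Agent 1 can switch to D (0 → 11). Not NE.
(U, R): Agent 1 gets 4, best alternative 1; Agent 2 gets 12, best alternative 3. No profitable deviation — NE.
(D, L): Agent 2 can switch to C (6 → 10). Not NE.
(D, C): Agent 1 gets 11, best alternative 0; Agent 2 gets 10, best alternative 8. No profitable deviation — NE.
(D, R): Agent 1 can switch to U (1 → 4). Not NE.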